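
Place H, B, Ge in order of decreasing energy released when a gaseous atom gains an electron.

H is in period 1, group 1; B is in period 2, group 13; Ge is in period 4, group 14.
Atoms with high Z_eff and room in the valence shell (especially the halogens) have the most exothermic electron affinities.
Here both period and group differ, so the two effects have to be weighed against each other.
H > B: period and group pull opposite ways; the down-group shift dominates (73 vs 27 kJ/mol).
Ge > H: period and group pull opposite ways; the across-period shift dominates (119 vs 73 kJ/mol).
Approximate values (kJ/mol): H 73, B 27, Ge 119.
So from highest to lowest: Ge > H > B.

Ge > H > B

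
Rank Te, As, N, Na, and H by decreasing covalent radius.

H is in period 1, group 1; N is in period 2, group 15; Na is in period 3, group 1; As is in period 4, group 15; Te is in period 5, group 16.
Moving right in a period, electrons are added to the same shell under a stronger nuclear pull, so atoms get smaller; moving down, a new shell is opened and atoms get larger.
Neither a single period nor a single group — weigh both effects.
N > H: the two effects oppose for this pair; the down-group effect wins (71 vs 32 pm).
As > N: they share group 15; the group trend gives As the larger value.
Te > As: the two effects oppose for this pair; the down-group effect wins (136 vs 121 pm).
Na > Te: the two effects oppose for this pair; the across-period effect wins (155 vs 136 pm).
Tabulated atomic radius (pm): H 32, N 71, Na 155, As 121, Te 136.
So from largest to smallest: Na > Te > As > N > H.

Na, Te, As, N, H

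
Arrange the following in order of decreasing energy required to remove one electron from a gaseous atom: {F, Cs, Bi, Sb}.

F is in period 2, group 17; Sb is in period 5, group 15; Cs is in period 6, group 1; Bi is in period 6, group 15.
Removing the outermost electron gets harder across a period and easier down a group.
Neither a single period nor a single group — weigh both effects.
Bi > Cs: both are in period 6; the period trend gives Bi the larger value.
Sb > Bi: they share group 15; the group trend gives Sb the larger value.
F > Sb: relative to Sb, both the across-period and down-group shifts push F's first ionization energy up.
For reference (kJ/mol): F 1681, Sb 831, Cs 376, Bi 703.
So from highest to lowest: F > Sb > Bi > Cs.

F > Sb > Bi > Cs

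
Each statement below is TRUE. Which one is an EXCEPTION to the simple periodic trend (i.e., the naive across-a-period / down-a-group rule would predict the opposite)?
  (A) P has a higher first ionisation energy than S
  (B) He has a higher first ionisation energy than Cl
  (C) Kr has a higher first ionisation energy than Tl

(A)

The general trend: first ionisation energy increases across a period and decreases down a group.
(A) P (period 3, group 15) vs S (period 3, group 16): the stated order contradicts the simple trend.
(B) He (period 1, group 18) vs Cl (period 3, group 17): the stated order agrees with the simple trend.
(C) Kr (period 4, group 18) vs Tl (period 6, group 13): the stated order agrees with the simple trend.
The exception is (A): S (3p⁴) ionizes more easily than half-filled P (3p³) because the paired 3p electron in S is pushed out by e⁻–e⁻ repulsion.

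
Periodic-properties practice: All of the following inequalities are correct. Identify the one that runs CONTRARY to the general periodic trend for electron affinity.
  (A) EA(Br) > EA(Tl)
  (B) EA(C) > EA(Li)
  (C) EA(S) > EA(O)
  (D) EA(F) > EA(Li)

(C)

The general trend: electron affinity increases across a period and decreases down a group.
(A) Br (period 4, group 17) vs Tl (period 6, group 13): the stated order agrees with the simple trend.
(B) C (period 2, group 14) vs Li (period 2, group 1): the stated order agrees with the simple trend.
(C) S (period 3, group 16) vs O (period 2, group 16): the stated order contradicts the simple trend.
(D) F (period 2, group 17) vs Li (period 2, group 1): the stated order agrees with the simple trend.
The exception is (C): the compact 2p subshell of O repels the added electron more than S's larger 3p does.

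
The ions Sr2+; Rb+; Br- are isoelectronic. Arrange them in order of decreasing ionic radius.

Br- > Rb+ > Sr2+

All of these have 36 electrons, so size is governed by nuclear charge alone: the more protons, the stronger the pull on the same electron cloud, and the smaller the ion.
Nuclear charges: Sr2+ (Z=38), Rb+ (Z=37), Br- (Z=35).
Largest to smallest: Br- > Rb+ > Sr2+.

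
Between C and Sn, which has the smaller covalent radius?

C is in period 2, group 14; Sn is in period 5, group 14.
Across a period the added protons contract the valence shell; down a group each new principal shell makes the atom larger.
All are in group 14, so atomic radius increases down the group.
So C has the smaller covalent radius (C < Sn).

C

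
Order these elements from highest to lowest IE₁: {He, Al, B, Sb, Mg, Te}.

He is in period 1, group 18; B is in period 2, group 13; Mg is in period 3, group 2; Al is in period 3, group 13; Sb is in period 5, group 15; Te is in period 5, group 16.
Removing the outermost electron gets harder across a period and easier down a group.
These span different periods and groups, so the two trends combine.
Mg > Al: this pair runs against the simple trend — see the exception note.
B > Mg: both effects reinforce here, so B is clearly the higher of the two.
Sb > B: period and group pull opposite ways; the across-period shift dominates (831 vs 801 kJ/mol).
Te > Sb: Te lies to the right of Sb in period 5, so the across-period effect alone puts Te higher.
He > Te: relative to Te, both the across-period and down-group shifts push He's first ionization energy up.
Note the exception: Mg has a higher first ionization energy than Al, contrary to the simple trend — Al's single 3p electron is easier to remove than one from Mg's filled 3s².
For reference (kJ/mol): He 2372, B 801, Mg 738, Al 578, Sb 831, Te 869.
So from highest to lowest: He > Te > Sb > B > Mg > Al.

He > Te > Sb > B > Mg > Al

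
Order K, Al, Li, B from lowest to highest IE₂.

IE_2 is the cost of taking one more electron from the +1 cation: K⁺ is the bare [Ar] core; Al⁺ still has 2 valence electrons; Li⁺ is the bare [He] core; B⁺ still has 2 valence electrons.
Pulling an electron out of a noble-gas core costs far more than removing a remaining valence electron, so K and Li sit at the high end of IE_2.
Valence configurations: Al⁺ [Ne]3s², B⁺ [He]2s².
The numbers (kJ/mol): K 3052, Al 1817, Li 7298, B 2427.
Hence IE_2: Al < B < K < Li.

Al < B < K < Li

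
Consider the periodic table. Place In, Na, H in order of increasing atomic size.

H, In, Na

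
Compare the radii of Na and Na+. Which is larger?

Na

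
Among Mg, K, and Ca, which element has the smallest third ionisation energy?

K

IE_3 is the cost of taking one more electron from the +2 cation: Mg²⁺ is the bare [Ne] core; K²⁺ is already 1 electron into the core; Ca²⁺ is the bare [Ar] core.
All of these are removing an electron from a noble-gas core or deeper; the smaller core (lower principal quantum number) is held far more tightly, and within a period the higher nuclear charge binds the same core more tightly.
Approximate IE_3 values (kJ/mol): Mg 7733, K 4420, Ca 4912.
So the third ionization energies run K < Ca < Mg.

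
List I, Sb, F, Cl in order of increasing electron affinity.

Sb < I < F < Cl

Atoms with high Z_eff and room in the valence shell (especially the halogens) have the most exothermic electron affinities.
These span different periods and groups, so the two trends combine.
I > Sb: I lies to the right of Sb in period 5, so the across-period effect alone puts I higher.
F > I: they share group 17; the group trend gives F the larger value.
Cl > F: this pair runs against the simple trend — see the exception note.
Note the exception: Cl has a higher electron affinity than F, contrary to the simple trend — F's small 2p subshell makes the incoming electron feel strong e⁻–e⁻ repulsion, so Cl actually releases more energy on gaining an electron.
Tabulated electron affinity (kJ/mol): F 328, Cl 349, Sb 103, I 295.
So from lowest to highest: Sb < I < F < Cl.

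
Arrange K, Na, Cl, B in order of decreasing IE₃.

IE_3 is the cost of taking one more electron from the +2 cation: K²⁺ is already 1 electron into the core; Na²⁺ is already 1 electron into the core; Cl²⁺ still has 5 valence electrons; B²⁺ still has 1 valence electron.
Pulling an electron out of a noble-gas core costs far more than removing a remaining valence electron, so K and Na sit at the high end of IE_3.
Valence configurations: Cl²⁺ [Ne]3s²3p³, B²⁺ [He]2s¹.
The numbers (kJ/mol): K 4420, Na 6910, Cl 3822, B 3660.
So the third ionization energies run B < Cl < K < Na.

Na > K > Cl > B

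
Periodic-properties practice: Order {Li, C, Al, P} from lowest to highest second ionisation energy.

Al, P, C, Li

After 1 electron has been removed, what remains? Li⁺ is the bare [He] core; C⁺ still has 3 valence electrons; Al⁺ still has 2 valence electrons; P⁺ still has 4 valence electrons.
Breaking into a closed-shell core is much more expensive than removing a leftover valence electron — Li has the largest IE_2 here.
Valence configurations: C⁺ [He]2s²2p¹, Al⁺ [Ne]3s², P⁺ [Ne]3s²3p².
The numbers (kJ/mol): Li 7298, C 2353, Al 1817, P 1907.
So the second ionization energies run Al < P < C < Li.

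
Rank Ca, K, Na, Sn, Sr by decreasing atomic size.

K > Sr > Ca > Na > Sn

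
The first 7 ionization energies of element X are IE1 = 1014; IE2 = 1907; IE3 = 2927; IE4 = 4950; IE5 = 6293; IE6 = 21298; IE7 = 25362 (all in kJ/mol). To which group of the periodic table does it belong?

Group 15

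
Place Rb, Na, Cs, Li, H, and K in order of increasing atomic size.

H, Li, Na, K, Rb, Cs

H is in period 1, group 1; Li is in period 2, group 1; Na is in period 3, group 1; K is in period 4, group 1; Rb is in period 5, group 1; Cs is in period 6, group 1.
Radius decreases left→right (rising Z_eff, same n) and increases top→bottom (higher n).
All are in group 1, so atomic radius increases down the group.
So from smallest to largest: H < Li < Na < K < Rb < Cs.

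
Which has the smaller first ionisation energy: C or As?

C is in period 2, group 14; As is in period 4, group 15.
Across a period the outer electron is held more tightly (higher IE₁); down a group it sits in a higher shell, more shielded, and comes off more easily.
Neither a single period nor a single group — weigh both effects.
C > As: period and group pull opposite ways; the down-group shift dominates (1086 vs 947 kJ/mol).
Tabulated first ionization energy (kJ/mol): C 1086, As 947.
So As has the smaller first ionisation energy (As < C).

As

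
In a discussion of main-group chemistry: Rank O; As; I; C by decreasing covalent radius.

I > As > C > O

Atomic radius shrinks across a period as nuclear charge pulls the same shell inward, and grows down a group as new shells are added.
Here both period and group differ, so the two effects have to be weighed against each other.
C > O: both are in period 2; the period trend gives C the larger value.
As > C: the two effects oppose for this pair; the down-group effect wins (121 vs 75 pm).
I > As: the two effects oppose for this pair; the down-group effect wins (133 vs 121 pm).
Tabulated atomic radius (pm): C 75, O 63, As 121, I 133.
So from largest to smallest: I > As > C > O.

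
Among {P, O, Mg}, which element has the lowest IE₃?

P

IE_3 is the cost of taking one more electron from the +2 cation: P²⁺ still has 3 valence electrons; O²⁺ still has 4 valence electrons; Mg²⁺ is the bare [Ne] core.
Pulling an electron out of a noble-gas core costs far more than removing a remaining valence electron, so Mg sits at the high end of IE_3.
Valence configurations: P²⁺ [Ne]3s²3p¹, O²⁺ [He]2s²2p².
Approximate IE_3 values (kJ/mol): P 2914, O 5300, Mg 7733.
So the third ionization energies run P < O < Mg.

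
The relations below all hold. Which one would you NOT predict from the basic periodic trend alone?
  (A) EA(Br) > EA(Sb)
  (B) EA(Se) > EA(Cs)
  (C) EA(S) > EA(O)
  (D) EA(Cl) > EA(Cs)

The general trend: electron affinity increases across a period and decreases down a group.
(A) Br (period 4, group 17) vs Sb (period 5, group 15): the stated order agrees with the simple trend.
(B) Se (period 4, group 16) vs Cs (period 6, group 1): the stated order agrees with the simple trend.
(C) S (period 3, group 16) vs O (period 2, group 16): the stated order contradicts the simple trend.
(D) Cl (period 3, group 17) vs Cs (period 6, group 1): the stated order agrees with the simple trend.
The exception is (C): the compact 2p subshell of O repels the added electron more than S's larger 3p does.

(C)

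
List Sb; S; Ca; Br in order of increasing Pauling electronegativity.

S is in period 3, group 16; Ca is in period 4, group 2; Br is in period 4, group 17; Sb is in period 5, group 15.
Smaller atoms with higher effective nuclear charge are more electronegative.
These span different periods and groups, so the two trends combine.
Sb > Ca: period and group pull opposite ways; the across-period shift dominates (2.05 vs 1.00).
S > Sb: relative to Sb, both the across-period and down-group shifts push S's electronegativity up.
Br > S: the two effects oppose for this pair; the across-period effect wins (2.96 vs 2.58).
Approximate values (Pauling): S 2.58, Ca 1.00, Br 2.96, Sb 2.05.
So from lowest to highest: Ca < Sb < S < Br.

Ca, Sb, S, Br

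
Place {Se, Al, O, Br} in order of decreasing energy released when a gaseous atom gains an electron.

Br > Se > O > Al

O is in period 2, group 16; Al is in period 3, group 13; Se is in period 4, group 16; Br is in period 4, group 17.
EA tends to increase across a period and decrease down a group, though the pattern is less regular than for IE or radius.
Neither a single period nor a single group — weigh both effects.
O > Al: both effects reinforce here, so O is clearly the higher of the two.
Se > O: this pair runs against the simple trend — see the exception note.
Br > Se: Br lies to the right of Se in period 4, so the across-period effect alone puts Br higher.
Note the exception: Se has a higher electron affinity than O, contrary to the simple trend — O's compact 2p subshell gives strong electron–electron repulsion on the added electron.
Approximate values (kJ/mol): O 141, Al 42, Se 195, Br 325.
So from highest to lowest: Br > Se > O > Al.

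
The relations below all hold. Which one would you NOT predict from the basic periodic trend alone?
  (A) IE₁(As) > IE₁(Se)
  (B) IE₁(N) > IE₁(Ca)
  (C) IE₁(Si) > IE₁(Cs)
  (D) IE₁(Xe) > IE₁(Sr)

(A)

The general trend: IE₁ increases across a period and decreases down a group.
(A) As (period 4, group 15) vs Se (period 4, group 16): the stated order contradicts the simple trend.
(B) N (period 2, group 15) vs Ca (period 4, group 2): the stated order agrees with the simple trend.
(C) Si (period 3, group 14) vs Cs (period 6, group 1): the stated order agrees with the simple trend.
(D) Xe (period 5, group 18) vs Sr (period 5, group 2): the stated order agrees with the simple trend.
The exception is (A): Se (4p⁴) ionizes more easily than half-filled As (4p³).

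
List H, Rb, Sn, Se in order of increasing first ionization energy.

Rb < Sn < Se < H

H is in period 1, group 1; Se is in period 4, group 16; Rb is in period 5, group 1; Sn is in period 5, group 14.
Across a period the outer electron is held more tightly (higher IE₁); down a group it sits in a higher shell, more shielded, and comes off more easily.
Neither a single period nor a single group — weigh both effects.
Sn > Rb: both are in period 5; the period trend gives Sn the larger value.
Se > Sn: both effects reinforce here, so Se is clearly the higher of the two.
H > Se: the two effects oppose for this pair; the down-group effect wins (1312 vs 941 kJ/mol).
Approximate values (kJ/mol): H 1312, Se 941, Rb 403, Sn 709.
So from lowest to highest: Rb < Sn < Se < H.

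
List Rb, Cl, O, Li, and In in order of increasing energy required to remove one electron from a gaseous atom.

Rb < Li < In < Cl < O

IE₁ increases left→right with effective nuclear charge and decreases top→bottom as the valence shell moves farther out.
Here both period and group differ, so the two effects have to be weighed against each other.
Li > Rb: Li sits above Rb in group 1, so the down-group effect alone puts Li higher.
In > Li: the two effects oppose for this pair; the across-period effect wins (558 vs 520 kJ/mol).
Cl > In: relative to In, both the across-period and down-group shifts push Cl's first ionization energy up.
O > Cl: period and group pull opposite ways; the down-group shift dominates (1314 vs 1251 kJ/mol).
Approximate values (kJ/mol): Li 520, O 1314, Cl 1251, Rb 403, In 558.
So from lowest to highest: Rb < Li < In < Cl < O.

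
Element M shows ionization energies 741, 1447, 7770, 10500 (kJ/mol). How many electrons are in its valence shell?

Look for the largest jump between consecutive ionization energies: IE3/IE2 ≈ 5.4, far larger than any earlier ratio.
That jump marks the point where a core electron is being removed. So the atom has 2 valence electrons.

2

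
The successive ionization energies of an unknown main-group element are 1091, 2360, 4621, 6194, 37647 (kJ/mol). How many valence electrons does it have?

Look for the largest jump between consecutive ionization energies: IE5/IE4 ≈ 6.1, far larger than any earlier ratio.
That jump marks the point where a core electron is being removed. So the atom has 4 valence electrons.

4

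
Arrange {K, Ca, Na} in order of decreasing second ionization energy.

IE_2 is the cost of taking one more electron from the +1 cation: K⁺ is the bare [Ar] core; Ca⁺ still has 1 valence electron; Na⁺ is the bare [Ne] core.
Core electrons are held far more tightly than valence electrons, so K and Na top the IE_2 order.
Approximate IE_2 values (kJ/mol): K 3052, Ca 1145, Na 4562.
Putting it together, IE_2: Ca < K < Na.

Na > K > Ca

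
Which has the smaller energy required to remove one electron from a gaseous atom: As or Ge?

Ge

Ge is in period 4, group 14; As is in period 4, group 15.
IE₁ increases left→right with effective nuclear charge and decreases top→bottom as the valence shell moves farther out.
All lie in period 4, so first ionization energy increases left to right.
So Ge has the smaller energy required to remove one electron from a gaseous atom (Ge < As).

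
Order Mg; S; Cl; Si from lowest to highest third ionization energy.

Si, S, Cl, Mg

The third ionization energy removes an electron from the +2 ion. For each element: Mg²⁺ is the bare [Ne] core; S²⁺ still has 4 valence electrons; Cl²⁺ still has 5 valence electrons; Si²⁺ still has 2 valence electrons.
Breaking into a closed-shell core is much more expensive than removing a leftover valence electron — Mg has the largest IE_3 here.
Valence configurations: S²⁺ [Ne]3s²3p², Cl²⁺ [Ne]3s²3p³, Si²⁺ [Ne]3s².
The numbers (kJ/mol): Mg 7733, S 3357, Cl 3822, Si 3232.
Overall IE_3 order: Si < S < Cl < Mg.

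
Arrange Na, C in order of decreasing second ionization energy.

Na > C

After 1 electron has been removed, what remains? Na⁺ is the bare [Ne] core; C⁺ still has 3 valence electrons.
Breaking into a closed-shell core is much more expensive than removing a leftover valence electron — Na has the largest IE_2 here.
The numbers (kJ/mol): Na 4562, C 2353.
Hence IE_2: C < Na.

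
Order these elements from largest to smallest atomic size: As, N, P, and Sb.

Sb > As > P > N

N is in period 2, group 15; P is in period 3, group 15; As is in period 4, group 15; Sb is in period 5, group 15.
Moving right in a period, electrons are added to the same shell under a stronger nuclear pull, so atoms get smaller; moving down, a new shell is opened and atoms get larger.
All are in group 15, so atomic radius increases down the group.
So from largest to smallest: Sb > As > P > N.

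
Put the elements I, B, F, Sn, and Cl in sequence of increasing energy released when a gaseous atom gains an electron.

B, Sn, I, F, Cl

EA tends to increase across a period and decrease down a group, though the pattern is less regular than for IE or radius.
Neither a single period nor a single group — weigh both effects.
Sn > B: the two effects oppose for this pair; the across-period effect wins (107 vs 27 kJ/mol).
I > Sn: I lies to the right of Sn in period 5, so the across-period effect alone puts I higher.
F > I: they share group 17; the group trend gives F the larger value.
Cl > F: this pair runs against the simple trend — see the exception note.
Note the exception: Cl has a higher electron affinity than F, contrary to the simple trend — F's small 2p subshell makes the incoming electron feel strong e⁻–e⁻ repulsion, so Cl actually releases more energy on gaining an electron.
Approximate values (kJ/mol): B 27, F 328, Cl 349, Sn 107, I 295.
So from lowest to highest: B < Sn < I < F < Cl.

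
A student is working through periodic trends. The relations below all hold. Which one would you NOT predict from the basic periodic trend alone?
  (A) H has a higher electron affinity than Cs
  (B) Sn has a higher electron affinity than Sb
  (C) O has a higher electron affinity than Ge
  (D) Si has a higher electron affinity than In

(B)

The general trend: electron affinity increases across a period and decreases down a group.
(A) H (period 1, group 1) vs Cs (period 6, group 1): the stated order agrees with the simple trend.
(B) Sn (period 5, group 14) vs Sb (period 5, group 15): the stated order contradicts the simple trend.
(C) O (period 2, group 16) vs Ge (period 4, group 14): the stated order agrees with the simple trend.
(D) Si (period 3, group 14) vs In (period 5, group 13): the stated order agrees with the simple trend.
The exception is (B): adding an electron to Sb's half-filled 5p³ is unfavourable, so Sn has the more exothermic EA.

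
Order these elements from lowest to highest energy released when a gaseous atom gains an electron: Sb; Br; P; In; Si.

EA tends to increase across a period and decrease down a group, though the pattern is less regular than for IE or radius.
Here both period and group differ, so the two effects have to be weighed against each other.
P > In: relative to In, both the across-period and down-group shifts push P's electron affinity up.
Sb > P: this pair runs against the simple trend — see the exception note.
Si > Sb: the two effects oppose for this pair; the down-group effect wins (134 vs 103 kJ/mol).
Br > Si: period and group pull opposite ways; the across-period shift dominates (325 vs 134 kJ/mol).
Note the exception: Sb has a higher electron affinity than P, contrary to the simple trend — both are half-filled np³, but the pairing/repulsion penalty for the added electron shrinks as the p orbitals become larger and more diffuse down the group, and for Sb that outweighs the weaker nuclear attraction.
Note the exception: Si has a higher electron affinity than P, contrary to the simple trend — adding an electron to P's half-filled 3p³ is unfavourable, so Si (3p²) has the more exothermic EA.
Approximate values (kJ/mol): Si 134, P 72, Br 325, In 29, Sb 103.
So from lowest to highest: In < P < Sb < Si < Br.

In, P, Sb, Si, Br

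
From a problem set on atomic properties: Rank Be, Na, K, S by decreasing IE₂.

Na, K, S, Be

The second ionization energy removes an electron from the +1 ion. For each element: Be⁺ still has 1 valence electron; Na⁺ is the bare [Ne] core; K⁺ is the bare [Ar] core; S⁺ still has 5 valence electrons.
Breaking into a closed-shell core is much more expensive than removing a leftover valence electron — K and Na have the largest IE_2 here.
Valence configurations: Be⁺ [He]2s¹, S⁺ [Ne]3s²3p³.
Tabulated IE_2 (kJ/mol): Be 1757, Na 4562, K 3052, S 2252.
Putting it together, IE_2: Be < S < K < Na.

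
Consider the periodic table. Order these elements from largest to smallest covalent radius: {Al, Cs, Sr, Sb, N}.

Cs > Sr > Sb > Al > N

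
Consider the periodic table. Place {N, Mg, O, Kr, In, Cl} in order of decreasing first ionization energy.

N > Kr > O > Cl > Mg > In

N is in period 2, group 15; O is in period 2, group 16; Mg is in period 3, group 2; Cl is in period 3, group 17; Kr is in period 4, group 18; In is in period 5, group 13.
First ionization energy rises across a period (greater Z_eff holds electrons more tightly) and falls down a group (valence electrons are farther from the nucleus).
These span different periods and groups, so the two trends combine.
Mg > In: the two effects oppose for this pair; the down-group effect wins (738 vs 558 kJ/mol).
Cl > Mg: Cl lies to the right of Mg in period 3, so the across-period effect alone puts Cl higher.
O > Cl: the two effects oppose for this pair; the down-group effect wins (1314 vs 1251 kJ/mol).
Kr > O: period and group pull opposite ways; the across-period shift dominates (1351 vs 1314 kJ/mol).
N > Kr: the two effects oppose for this pair; the down-group effect wins (1402 vs 1351 kJ/mol).
Note the exception: N has a higher first ionization energy than O, contrary to the simple trend — pairing an electron in O's 2p⁴ costs repulsion energy, so O ionizes more easily than half-filled N (2p³).
Tabulated first ionization energy (kJ/mol): N 1402, O 1314, Mg 738, Cl 1251, Kr 1351, In 558.
So from highest to lowest: N > Kr > O > Cl > Mg > In.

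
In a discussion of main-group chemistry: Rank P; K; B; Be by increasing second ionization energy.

Be < P < B < K

The second ionization energy removes an electron from the +1 ion. For each element: P⁺ still has 4 valence electrons; K⁺ is the bare [Ar] core; B⁺ still has 2 valence electrons; Be⁺ still has 1 valence electron.
Pulling an electron out of a noble-gas core costs far more than removing a remaining valence electron, so K sits at the high end of IE_2.
Valence configurations: P⁺ [Ne]3s²3p², B⁺ [He]2s², Be⁺ [He]2s¹.
The numbers (kJ/mol): P 1907, K 3052, B 2427, Be 1757.
Overall IE_2 order: Be < P < B < K.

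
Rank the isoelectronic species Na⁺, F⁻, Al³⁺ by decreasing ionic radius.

F⁻ > Na⁺ > Al³⁺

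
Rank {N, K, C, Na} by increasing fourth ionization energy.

IE_4 is the cost of taking one more electron from the +3 cation: N³⁺ still has 2 valence electrons; K³⁺ is already 2 electrons into the core; C³⁺ still has 1 valence electron; Na³⁺ is already 2 electrons into the core.
Usually core removal costs more than valence removal, but here the competition is close: a tightly held n=2 valence electron can cost more to remove than an n=3 core electron, so the actual values have to decide it.
Valence configurations: N³⁺ [He]2s², C³⁺ [He]2s¹.
Tabulated IE_4 (kJ/mol): N 7475, K 5877, C 6223, Na 9543.
So the fourth ionization energies run K < C < N < Na.

K < C < N < Na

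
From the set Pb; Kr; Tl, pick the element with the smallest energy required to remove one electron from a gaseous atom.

Kr is in period 4, group 18; Tl is in period 6, group 13; Pb is in period 6, group 14.
IE₁ increases left→right with effective nuclear charge and decreases top→bottom as the valence shell moves farther out.
Neither a single period nor a single group — weigh both effects.
Pb > Tl: Pb lies to the right of Tl in period 6, so the across-period effect alone puts Pb higher.
Kr > Pb: both effects reinforce here, so Kr is clearly the higher of the two.
Tabulated first ionization energy (kJ/mol): Kr 1351, Tl 589, Pb 716.
The smallest energy required to remove one electron from a gaseous atom among these belongs to Tl.

Tl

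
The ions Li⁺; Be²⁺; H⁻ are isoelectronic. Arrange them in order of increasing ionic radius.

All of these have 2 electrons, so size is governed by nuclear charge alone: the more protons, the stronger the pull on the same electron cloud, and the smaller the ion.
Nuclear charges: Be²⁺ (Z=4), Li⁺ (Z=3), H⁻ (Z=1).
Smallest to largest: Be²⁺ < Li⁺ < H⁻.

Be²⁺ < Li⁺ < H⁻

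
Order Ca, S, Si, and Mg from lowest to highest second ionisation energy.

Ca < Mg < Si < S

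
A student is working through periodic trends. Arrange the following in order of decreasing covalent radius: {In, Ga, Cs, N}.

Cs > In > Ga > N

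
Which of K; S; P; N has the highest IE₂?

K

IE_2 is the cost of taking one more electron from the +1 cation: K⁺ is the bare [Ar] core; S⁺ still has 5 valence electrons; P⁺ still has 4 valence electrons; N⁺ still has 4 valence electrons.
Core electrons are held far more tightly than valence electrons, so K tops the IE_2 order.
Valence configurations: S⁺ [Ne]3s²3p³, P⁺ [Ne]3s²3p², N⁺ [He]2s²2p².
Tabulated IE_2 (kJ/mol): K 3052, S 2252, P 1907, N 2856.
Hence IE_2: P < S < N < K.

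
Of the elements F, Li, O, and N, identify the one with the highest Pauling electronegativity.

F

Smaller atoms with higher effective nuclear charge are more electronegative.
All lie in period 2, so electronegativity increases left to right.
The highest Pauling electronegativity among these belongs to F.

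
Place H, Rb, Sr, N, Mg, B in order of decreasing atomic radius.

Rb > Sr > Mg > B > N > H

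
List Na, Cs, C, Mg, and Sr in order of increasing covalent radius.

C is in period 2, group 14; Na is in period 3, group 1; Mg is in period 3, group 2; Sr is in period 5, group 2; Cs is in period 6, group 1.
Radius decreases left→right (rising Z_eff, same n) and increases top→bottom (higher n).
Neither a single period nor a single group — weigh both effects.
Mg > C: relative to C, both the across-period and down-group shifts push Mg's atomic radius up.
Na > Mg: both are in period 3; the period trend gives Na the larger value.
Sr > Na: the two effects oppose for this pair; the down-group effect wins (185 vs 155 pm).
Cs > Sr: relative to Sr, both the across-period and down-group shifts push Cs's atomic radius up.
Approximate values (pm): C 75, Na 155, Mg 139, Sr 185, Cs 232.
So from smallest to largest: C < Mg < Na < Sr < Cs.

C < Mg < Na < Sr < Cs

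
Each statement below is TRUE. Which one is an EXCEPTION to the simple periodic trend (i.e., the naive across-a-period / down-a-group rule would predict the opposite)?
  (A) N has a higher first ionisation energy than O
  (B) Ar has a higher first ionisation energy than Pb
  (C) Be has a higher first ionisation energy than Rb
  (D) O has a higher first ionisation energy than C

(A)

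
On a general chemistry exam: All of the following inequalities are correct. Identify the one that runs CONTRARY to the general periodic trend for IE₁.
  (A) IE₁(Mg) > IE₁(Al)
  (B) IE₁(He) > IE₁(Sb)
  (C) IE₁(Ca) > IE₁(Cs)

(A)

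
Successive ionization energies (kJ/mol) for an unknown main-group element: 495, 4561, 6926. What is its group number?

Look for the largest jump between consecutive ionization energies: IE2/IE1 ≈ 9.2, far larger than any earlier ratio.
That jump marks the point where a core electron is being removed. So the atom has 1 valence electron.
A main-group element with 1 valence electron is in group 1.

Group 1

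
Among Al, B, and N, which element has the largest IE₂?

N

IE_2 is the cost of taking one more electron from the +1 cation: Al⁺ still has 2 valence electrons; B⁺ still has 2 valence electrons; N⁺ still has 4 valence electrons.
All are still removing valence electrons, so compare the +1 ions as you would atoms: IE_2 generally rises across a period (higher Z_eff) and falls down a group (larger shell), subject to the usual subshell exceptions.
Valence configurations: Al⁺ [Ne]3s², B⁺ [He]2s², N⁺ [He]2s²2p².
Tabulated IE_2 (kJ/mol): Al 1817, B 2427, N 2856.
Overall IE_2 order: Al < B < N.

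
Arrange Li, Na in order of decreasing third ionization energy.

Li, Na

The third ionization energy removes an electron from the +2 ion. For each element: Li²⁺ is already 1 electron into the core; Na²⁺ is already 1 electron into the core.
All of these are removing an electron from a noble-gas core or deeper; the smaller core (lower principal quantum number) is held far more tightly, and within a period the higher nuclear charge binds the same core more tightly.
Approximate IE_3 values (kJ/mol): Li 11815, Na 6910.
Putting it together, IE_3: Na < Li.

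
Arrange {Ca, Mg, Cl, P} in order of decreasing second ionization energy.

Cl > P > Mg > Ca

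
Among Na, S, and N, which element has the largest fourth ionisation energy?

After 3 electrons have been removed, what remains? Na³⁺ is already 2 electrons into the core; S³⁺ still has 3 valence electrons; N³⁺ still has 2 valence electrons.
Pulling an electron out of a noble-gas core costs far more than removing a remaining valence electron, so Na sits at the high end of IE_4.
Valence configurations: S³⁺ [Ne]3s²3p¹, N³⁺ [He]2s².
Approximate IE_4 values (kJ/mol): Na 9543, S 4556, N 7475.
Putting it together, IE_4: S < N < Na.

Na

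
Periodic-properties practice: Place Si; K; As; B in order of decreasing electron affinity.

Atoms with high Z_eff and room in the valence shell (especially the halogens) have the most exothermic electron affinities.
These span different periods and groups, so the two trends combine.
K > B: this pair runs against the simple trend — see the exception note.
As > K: both are in period 4; the period trend gives As the larger value.
Si > As: the two effects oppose for this pair; the down-group effect wins (134 vs 78 kJ/mol).
Note the exception: K has a higher electron affinity than B, contrary to the simple trend — B's ns²np¹ configuration gives only a small electron affinity — the sparsely filled np subshell binds an added electron weakly.
Approximate values (kJ/mol): B 27, Si 134, K 48, As 78.
So from highest to lowest: Si > As > K > B.

Si > As > K > B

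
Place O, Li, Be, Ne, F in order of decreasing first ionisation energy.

Across a period the outer electron is held more tightly (higher IE₁); down a group it sits in a higher shell, more shielded, and comes off more easily.
All lie in period 2, so first ionization energy increases left to right.
So from highest to lowest: Ne > F > O > Be > Li.

Ne, F, O, Be, Li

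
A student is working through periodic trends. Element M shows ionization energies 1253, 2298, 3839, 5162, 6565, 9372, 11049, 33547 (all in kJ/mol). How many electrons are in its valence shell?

7

Look for the largest jump between consecutive ionization energies: IE8/IE7 ≈ 3.0, far larger than any earlier ratio.
That jump marks the point where a core electron is being removed. So the atom has 7 valence electrons.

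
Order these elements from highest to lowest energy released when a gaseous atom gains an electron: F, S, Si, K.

F, S, Si, K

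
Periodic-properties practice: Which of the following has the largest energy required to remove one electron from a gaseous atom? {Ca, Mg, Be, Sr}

Be

Be is in period 2, group 2; Mg is in period 3, group 2; Ca is in period 4, group 2; Sr is in period 5, group 2.
Removing the outermost electron gets harder across a period and easier down a group.
All are in group 2, so first ionization energy increases up the group.
The largest energy required to remove one electron from a gaseous atom among these belongs to Be.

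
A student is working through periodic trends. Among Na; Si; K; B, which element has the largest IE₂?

IE_2 is the cost of taking one more electron from the +1 cation: Na⁺ is the bare [Ne] core; Si⁺ still has 3 valence electrons; K⁺ is the bare [Ar] core; B⁺ still has 2 valence electrons.
Pulling an electron out of a noble-gas core costs far more than removing a remaining valence electron, so K and Na sit at the high end of IE_2.
Valence configurations: Si⁺ [Ne]3s²3p¹, B⁺ [He]2s².
The numbers (kJ/mol): Na 4562, Si 1577, K 3052, B 2427.
Hence IE_2: Si < B < K < Na.

Na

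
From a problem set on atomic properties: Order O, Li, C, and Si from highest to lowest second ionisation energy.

IE_2 is the cost of taking one more electron from the +1 cation: O⁺ still has 5 valence electrons; Li⁺ is the bare [He] core; C⁺ still has 3 valence electrons; Si⁺ still has 3 valence electrons.
Breaking into a closed-shell core is much more expensive than removing a leftover valence electron — Li has the largest IE_2 here.
Valence configurations: O⁺ [He]2s²2p³, C⁺ [He]2s²2p¹, Si⁺ [Ne]3s²3p¹.
Approximate IE_2 values (kJ/mol): O 3388, Li 7298, C 2353, Si 1577.
So the second ionization energies run Si < C < O < Li.

Li, O, C, Si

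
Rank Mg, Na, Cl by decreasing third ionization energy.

Mg > Na > Cl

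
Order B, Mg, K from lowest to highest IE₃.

Consider each +2 ion: B²⁺ still has 1 valence electron; Mg²⁺ is the bare [Ne] core; K²⁺ is already 1 electron into the core.
Core electrons are held far more tightly than valence electrons, so K and Mg top the IE_3 order.
Approximate IE_3 values (kJ/mol): B 3660, Mg 7733, K 4420.
Putting it together, IE_3: B < K < Mg.

B < K < Mg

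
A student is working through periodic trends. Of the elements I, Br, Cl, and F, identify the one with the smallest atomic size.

F is in period 2, group 17; Cl is in period 3, group 17; Br is in period 4, group 17; I is in period 5, group 17.
Atomic radius shrinks across a period as nuclear charge pulls the same shell inward, and grows down a group as new shells are added.
All are in group 17, so atomic radius increases down the group.
The smallest atomic size among these belongs to F.

F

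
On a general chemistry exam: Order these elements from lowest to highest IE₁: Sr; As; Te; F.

F is in period 2, group 17; As is in period 4, group 15; Sr is in period 5, group 2; Te is in period 5, group 16.
Removing the outermost electron gets harder across a period and easier down a group.
These span different periods and groups, so the two trends combine.
Te > Sr: both are in period 5; the period trend gives Te the larger value.
As > Te: the two effects oppose for this pair; the down-group effect wins (947 vs 869 kJ/mol).
F > As: relative to As, both the across-period and down-group shifts push F's first ionization energy up.
Tabulated first ionization energy (kJ/mol): F 1681, As 947, Sr 550, Te 869.
So from lowest to highest: Sr < Te < As < F.

Sr, Te, As, F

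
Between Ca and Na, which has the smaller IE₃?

Ca

After 2 electrons have been removed, what remains? Ca²⁺ is the bare [Ar] core; Na²⁺ is already 1 electron into the core.
All of these are removing an electron from a noble-gas core or deeper; the smaller core (lower principal quantum number) is held far more tightly, and within a period the higher nuclear charge binds the same core more tightly.
The numbers (kJ/mol): Ca 4912, Na 6910.
Putting it together, IE_3: Ca < Na.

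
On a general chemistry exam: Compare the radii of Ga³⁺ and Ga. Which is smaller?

Forming Ga³⁺ removes 3 electrons from Ga. Fewer electrons for the same nuclear charge means less shielding and a higher Z_eff on the remaining electrons, and for main-group metals the entire outer shell is lost.
A cation is smaller than its parent atom: Ga³⁺ < Ga.

Ga³⁺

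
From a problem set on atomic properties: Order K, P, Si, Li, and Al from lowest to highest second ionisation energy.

IE_2 is the cost of taking one more electron from the +1 cation: K⁺ is the bare [Ar] core; P⁺ still has 4 valence electrons; Si⁺ still has 3 valence electrons; Li⁺ is the bare [He] core; Al⁺ still has 2 valence electrons.
Breaking into a closed-shell core is much more expensive than removing a leftover valence electron — K and Li have the largest IE_2 here.
Valence configurations: P⁺ [Ne]3s²3p², Si⁺ [Ne]3s²3p¹, Al⁺ [Ne]3s².
Si⁺ loses a lone 3p electron whereas Al⁺ must break into a filled 3s² pair, so IE_2(Al) > IE_2(Si) even though Si has the higher nuclear charge.
Tabulated IE_2 (kJ/mol): K 3052, P 1907, Si 1577, Li 7298, Al 1817.
Putting it together, IE_2: Si < Al < P < K < Li.

Si < Al < P < K < Li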